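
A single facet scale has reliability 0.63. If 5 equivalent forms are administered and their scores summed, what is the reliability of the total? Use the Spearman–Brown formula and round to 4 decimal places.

0.8949

ρ_k = kρ / (1 + (k−1)ρ) = 5·0.63 / (1 + 4·0.63) = 3.150 / 3.520 = 0.8949.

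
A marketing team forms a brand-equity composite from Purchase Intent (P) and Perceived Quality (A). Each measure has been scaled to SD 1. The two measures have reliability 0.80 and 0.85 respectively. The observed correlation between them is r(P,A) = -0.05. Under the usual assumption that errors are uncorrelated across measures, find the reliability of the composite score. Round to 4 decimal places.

0.8158

Var(P+A) = 2 + 2·[(-0.05)] = 2 − 0.1 = 1.9.
Because errors are independent across components, Cov(Tᵢ,Tⱼ) = Cov(Xᵢ,Xⱼ); the off-diagonal part of the true-score variance is the same as above.
True-score variance = [0.80 + 0.85] − 0.1 = 1.65 − 0.1 = 1.55.
Reliability = 1.55 / 1.9 = 0.8158.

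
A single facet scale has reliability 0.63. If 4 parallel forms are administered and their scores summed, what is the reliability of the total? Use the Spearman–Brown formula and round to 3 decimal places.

0.872

ρ_k = kρ / (1 + (k−1)ρ) = 4·0.63 / (1 + 3·0.63) = 2.520 / 2.890 = 0.872.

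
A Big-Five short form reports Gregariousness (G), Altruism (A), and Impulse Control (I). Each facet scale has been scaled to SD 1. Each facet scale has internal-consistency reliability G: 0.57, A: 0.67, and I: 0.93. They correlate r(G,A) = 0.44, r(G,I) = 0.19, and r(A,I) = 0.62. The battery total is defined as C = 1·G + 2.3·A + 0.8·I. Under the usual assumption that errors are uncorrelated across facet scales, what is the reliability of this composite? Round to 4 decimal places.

0.8076

Var(C) = 1 + 2.3² + 0.8² + 2·[2.3·0.44 + 0.8·0.19 + 1.84·0.62] = 6.93 + 4.6096 = 11.5396.
With uncorrelated errors the cross-covariances are all true-score covariance, so they carry over unchanged; only the diagonal terms shrink to ρᵢσᵢ².
True-score variance = [0.57 + 2.3²·0.67 + 0.8²·0.93] + 4.6096 = 4.7095 + 4.6096 = 9.3191.
Reliability = 9.3191 / 11.5396 = 0.8076.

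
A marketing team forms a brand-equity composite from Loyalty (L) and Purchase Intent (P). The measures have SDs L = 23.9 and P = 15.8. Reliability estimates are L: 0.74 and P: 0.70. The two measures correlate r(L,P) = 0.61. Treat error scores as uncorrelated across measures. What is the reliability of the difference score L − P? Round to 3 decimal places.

0.380

Var(L−P) = 23.9² + 15.8² − 2·23.9·15.8·0.61 = 820.85 − 460.696 = 360.154.
Under uncorrelated errors the observed covariances equal the true-score covariances, so only the own-variance terms attenuate.
True-score variance = [23.9²·0.74 + 15.8²·0.70] − 460.696 = 597.443 − 460.696 = 136.747.
Reliability = 136.747 / 360.154 = 0.380.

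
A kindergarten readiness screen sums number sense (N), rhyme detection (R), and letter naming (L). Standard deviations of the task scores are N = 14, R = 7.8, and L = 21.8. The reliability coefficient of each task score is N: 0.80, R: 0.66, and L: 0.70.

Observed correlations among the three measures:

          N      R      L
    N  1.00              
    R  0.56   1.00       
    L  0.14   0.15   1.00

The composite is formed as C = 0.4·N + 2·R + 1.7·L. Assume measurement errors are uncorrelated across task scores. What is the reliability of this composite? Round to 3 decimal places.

0.747

Var(C) = 0.4²·14² + 2²·7.8² + 1.7²·21.8² + 2·[0.8·14·7.8·0.56 + 0.68·14·21.8·0.14 + 3.4·7.8·21.8·0.15] = 1648.16 + 329.394 = 1977.56.
Because errors are independent across components, Cov(Tᵢ,Tⱼ) = Cov(Xᵢ,Xⱼ); the off-diagonal part of the true-score variance is the same as above.
True-score variance = [0.4²·14²·0.80 + 2²·7.8²·0.66 + 1.7²·21.8²·0.70] + 329.394 = 1147.12 + 329.394 = 1476.51.
Reliability = 1476.51 / 1977.56 = 0.747.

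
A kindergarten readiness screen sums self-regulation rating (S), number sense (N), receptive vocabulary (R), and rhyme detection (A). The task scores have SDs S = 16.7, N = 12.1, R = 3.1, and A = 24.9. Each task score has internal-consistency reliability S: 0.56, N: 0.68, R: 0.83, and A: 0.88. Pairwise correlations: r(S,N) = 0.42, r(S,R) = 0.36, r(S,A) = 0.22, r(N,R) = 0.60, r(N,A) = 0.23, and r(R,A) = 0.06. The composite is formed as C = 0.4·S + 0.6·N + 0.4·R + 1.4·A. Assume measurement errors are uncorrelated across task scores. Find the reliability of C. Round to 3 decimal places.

Var(C) = 0.4²·16.7² + 0.6²·12.1² + 0.4²·3.1² + 1.4²·24.9² + 2·[0.24·16.7·12.1·0.42 + 0.16·16.7·3.1·0.36 + 0.56·16.7·24.9·0.22 + 0.24·12.1·3.1·0.60 + 0.84·12.1·24.9·0.23 + 0.56·3.1·24.9·0.06] = 1314.09 + 281.57 = 1595.66.
Because errors are independent across components, Cov(Tᵢ,Tⱼ) = Cov(Xᵢ,Xⱼ); the off-diagonal part of the true-score variance is the same as above.
True-score variance = [0.4²·16.7²·0.56 + 0.6²·12.1²·0.68 + 0.4²·3.1²·0.83 + 1.4²·24.9²·0.88] + 281.57 = 1131.5 + 281.57 = 1413.07.
Reliability = 1413.07 / 1595.66 = 0.886.

0.886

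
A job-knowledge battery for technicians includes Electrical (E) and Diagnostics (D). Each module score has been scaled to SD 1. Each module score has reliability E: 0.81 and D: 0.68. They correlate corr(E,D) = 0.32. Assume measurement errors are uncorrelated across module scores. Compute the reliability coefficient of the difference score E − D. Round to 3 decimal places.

0.625

Var(E−D) = 1 + 1 − 2·0.32 = 2 − 0.64 = 1.36.
With uncorrelated errors the cross-covariances are all true-score covariance, so they carry over unchanged; only the diagonal terms shrink to ρᵢσᵢ².
True-score variance = [0.81 + 0.68] − 0.64 = 1.49 − 0.64 = 0.85.
Reliability = 0.85 / 1.36 = 0.625.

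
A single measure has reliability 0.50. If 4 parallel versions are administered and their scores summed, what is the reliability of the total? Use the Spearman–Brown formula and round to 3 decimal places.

ρ_k = kρ / (1 + (k−1)ρ) = 4·0.50 / (1 + 3·0.50) = 2.000 / 2.500 = 0.800.

0.800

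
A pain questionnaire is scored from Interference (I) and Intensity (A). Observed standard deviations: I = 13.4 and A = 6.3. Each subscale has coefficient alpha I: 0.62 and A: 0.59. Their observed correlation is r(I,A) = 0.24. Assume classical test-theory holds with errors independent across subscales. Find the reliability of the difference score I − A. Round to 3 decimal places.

Var(I−A) = 13.4² + 6.3² − 2·13.4·6.3·0.24 = 219.25 − 40.5216 = 178.728.
With uncorrelated errors the cross-covariances are all true-score covariance, so they carry over unchanged; only the diagonal terms shrink to ρᵢσᵢ².
True-score variance = [13.4²·0.62 + 6.3²·0.59] − 40.5216 = 134.744 − 40.5216 = 94.2227.
Reliability = 94.2227 / 178.728 = 0.527.

0.527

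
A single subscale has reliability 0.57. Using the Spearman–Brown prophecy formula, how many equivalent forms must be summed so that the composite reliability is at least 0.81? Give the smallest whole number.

k ≥ ρ*(1−ρ₁)/(ρ₁(1−ρ*)) = 0.81·0.43 / (0.57·0.19) = 3.216.
Smallest integer k = 4.

4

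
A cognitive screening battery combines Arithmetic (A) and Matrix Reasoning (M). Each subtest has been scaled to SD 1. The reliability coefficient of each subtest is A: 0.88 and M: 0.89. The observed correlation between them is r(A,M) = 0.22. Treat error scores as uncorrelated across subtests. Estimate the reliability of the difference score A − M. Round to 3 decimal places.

0.853

Var(A−M) = 1 + 1 − 2·0.22 = 2 − 0.44 = 1.56.
Under uncorrelated errors the observed covariances equal the true-score covariances, so only the own-variance terms attenuate.
True-score variance = [0.88 + 0.89] − 0.44 = 1.77 − 0.44 = 1.33.
Reliability = 1.33 / 1.56 = 0.853.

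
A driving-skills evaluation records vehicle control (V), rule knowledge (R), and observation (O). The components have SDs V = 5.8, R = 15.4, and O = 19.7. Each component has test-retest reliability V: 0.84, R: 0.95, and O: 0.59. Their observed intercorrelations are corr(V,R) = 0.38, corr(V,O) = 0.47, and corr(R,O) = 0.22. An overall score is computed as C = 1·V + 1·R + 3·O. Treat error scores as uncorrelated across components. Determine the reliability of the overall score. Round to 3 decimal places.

0.682

Var(C) = 5.8² + 15.4² + 3²·19.7² + 2·[5.8·15.4·0.38 + 3·5.8·19.7·0.47 + 3·15.4·19.7·0.22] = 3763.61 + 790.558 = 4554.17.
Under uncorrelated errors the observed covariances equal the true-score covariances, so only the own-variance terms attenuate.
True-score variance = [5.8²·0.84 + 15.4²·0.95 + 3²·19.7²·0.59] + 790.558 = 2314.32 + 790.558 = 3104.88.
Reliability = 3104.88 / 4554.17 = 0.682.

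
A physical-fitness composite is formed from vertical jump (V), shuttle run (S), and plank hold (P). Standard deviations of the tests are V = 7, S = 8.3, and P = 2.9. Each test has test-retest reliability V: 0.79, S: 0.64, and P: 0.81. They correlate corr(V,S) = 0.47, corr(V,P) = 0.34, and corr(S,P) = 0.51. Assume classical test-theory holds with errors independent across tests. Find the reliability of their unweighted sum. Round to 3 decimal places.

Var(V+S+P) = 7² + 8.3² + 2.9² + 2·[7·8.3·0.47 + 7·2.9·0.34 + 8.3·2.9·0.51] = 126.3 + 92.9694 = 219.269.
Because errors are independent across components, Cov(Tᵢ,Tⱼ) = Cov(Xᵢ,Xⱼ); the off-diagonal part of the true-score variance is the same as above.
True-score variance = [7²·0.79 + 8.3²·0.64 + 2.9²·0.81] + 92.9694 = 89.6117 + 92.9694 = 182.581.
Reliability = 182.581 / 219.269 = 0.833.

0.833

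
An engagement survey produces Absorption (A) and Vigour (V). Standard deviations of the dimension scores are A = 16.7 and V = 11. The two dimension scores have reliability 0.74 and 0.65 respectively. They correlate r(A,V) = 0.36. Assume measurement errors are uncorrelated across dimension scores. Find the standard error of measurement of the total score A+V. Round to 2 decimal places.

10.72

Var(total) = 399.89 + 132.264 = 532.154.
True-score variance = 285.029 + 132.264 = 417.293, so reliability = 0.7842.
Error variance = 532.154 − 417.293 = 114.861; SEM = √114.861 = 10.72.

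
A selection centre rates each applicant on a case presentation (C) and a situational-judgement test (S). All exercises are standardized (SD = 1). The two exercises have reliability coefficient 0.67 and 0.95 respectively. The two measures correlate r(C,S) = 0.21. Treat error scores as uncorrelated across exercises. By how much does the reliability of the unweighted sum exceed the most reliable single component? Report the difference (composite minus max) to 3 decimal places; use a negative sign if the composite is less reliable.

-0.107

Var(sum) = 2 + 0.42 = 2.42; true-score variance = 1.62 + 0.42 = 2.04; composite reliability = 0.8430.
Max component reliability = 0.9500.
Difference = 0.8430 − 0.9500 = -0.107.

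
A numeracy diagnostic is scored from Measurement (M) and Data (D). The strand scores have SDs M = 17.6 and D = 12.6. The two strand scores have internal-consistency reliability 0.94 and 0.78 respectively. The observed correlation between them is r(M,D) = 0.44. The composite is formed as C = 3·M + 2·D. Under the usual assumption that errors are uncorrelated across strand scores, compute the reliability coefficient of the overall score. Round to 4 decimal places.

Var(C) = 3²·17.6² + 2²·12.6² + 2·[6·17.6·12.6·0.44] = 3422.88 + 1170.89 = 4593.77.
Because errors are independent across components, Cov(Tᵢ,Tⱼ) = Cov(Xᵢ,Xⱼ); the off-diagonal part of the true-score variance is the same as above.
True-score variance = [3²·17.6²·0.94 + 2²·12.6²·0.78] + 1170.89 = 3115.9 + 1170.89 = 4286.79.
Reliability = 4286.79 / 4593.77 = 0.9332.

0.9332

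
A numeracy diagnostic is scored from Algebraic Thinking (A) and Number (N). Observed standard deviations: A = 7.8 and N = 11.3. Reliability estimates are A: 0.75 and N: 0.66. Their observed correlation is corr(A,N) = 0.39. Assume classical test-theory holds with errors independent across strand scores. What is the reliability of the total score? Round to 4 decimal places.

Var(A+N) = 7.8² + 11.3² + 2·[7.8·11.3·0.39] = 188.53 + 68.7492 = 257.279.
Because errors are independent across components, Cov(Tᵢ,Tⱼ) = Cov(Xᵢ,Xⱼ); the off-diagonal part of the true-score variance is the same as above.
True-score variance = [7.8²·0.75 + 11.3²·0.66] + 68.7492 = 129.905 + 68.7492 = 198.655.
Reliability = 198.655 / 257.279 = 0.7721.

0.7721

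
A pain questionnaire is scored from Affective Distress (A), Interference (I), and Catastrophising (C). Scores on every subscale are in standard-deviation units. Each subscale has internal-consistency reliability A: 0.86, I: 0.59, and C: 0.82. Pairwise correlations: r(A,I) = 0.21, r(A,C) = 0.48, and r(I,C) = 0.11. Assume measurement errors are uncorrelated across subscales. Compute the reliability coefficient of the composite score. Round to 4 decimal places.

Var(A+I+C) = 3 + 2·[0.21 + 0.48 + 0.11] = 3 + 1.6 = 4.6.
Under uncorrelated errors the observed covariances equal the true-score covariances, so only the own-variance terms attenuate.
True-score variance = [0.86 + 0.59 + 0.82] + 1.6 = 2.27 + 1.6 = 3.87.
Reliability = 3.87 / 4.6 = 0.8413.

0.8413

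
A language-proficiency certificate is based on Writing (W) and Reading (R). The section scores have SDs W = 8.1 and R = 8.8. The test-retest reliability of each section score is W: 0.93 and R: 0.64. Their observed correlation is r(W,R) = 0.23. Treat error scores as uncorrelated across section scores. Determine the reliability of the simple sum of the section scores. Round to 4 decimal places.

0.8153

Var(W+R) = 8.1² + 8.8² + 2·[8.1·8.8·0.23] = 143.05 + 32.7888 = 175.839.
Because errors are independent across components, Cov(Tᵢ,Tⱼ) = Cov(Xᵢ,Xⱼ); the off-diagonal part of the true-score variance is the same as above.
True-score variance = [8.1²·0.93 + 8.8²·0.64] + 32.7888 = 110.579 + 32.7888 = 143.368.
Reliability = 143.368 / 175.839 = 0.8153.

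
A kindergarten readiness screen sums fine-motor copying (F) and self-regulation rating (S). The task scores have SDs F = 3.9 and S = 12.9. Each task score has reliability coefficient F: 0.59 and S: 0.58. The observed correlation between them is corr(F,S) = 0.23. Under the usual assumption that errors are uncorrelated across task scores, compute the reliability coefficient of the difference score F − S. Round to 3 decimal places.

0.520

Var(F−S) = 3.9² + 12.9² − 2·3.9·12.9·0.23 = 181.62 − 23.1426 = 158.477.
Because errors are independent across components, Cov(Tᵢ,Tⱼ) = Cov(Xᵢ,Xⱼ); the off-diagonal part of the true-score variance is the same as above.
True-score variance = [3.9²·0.59 + 12.9²·0.58] − 23.1426 = 105.492 − 23.1426 = 82.3491.
Reliability = 82.3491 / 158.477 = 0.520.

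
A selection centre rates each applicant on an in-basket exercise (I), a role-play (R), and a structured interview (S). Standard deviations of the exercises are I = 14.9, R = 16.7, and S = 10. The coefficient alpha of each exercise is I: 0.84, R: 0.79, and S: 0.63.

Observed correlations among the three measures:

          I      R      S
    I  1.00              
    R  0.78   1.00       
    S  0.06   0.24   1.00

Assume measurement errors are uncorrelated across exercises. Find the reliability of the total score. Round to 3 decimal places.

0.879

Var(I+R+S) = 14.9² + 16.7² + 10² + 2·[14.9·16.7·0.78 + 14.9·10·0.06 + 16.7·10·0.24] = 600.9 + 486.215 = 1087.11.
Under uncorrelated errors the observed covariances equal the true-score covariances, so only the own-variance terms attenuate.
True-score variance = [14.9²·0.84 + 16.7²·0.79 + 10²·0.63] + 486.215 = 469.812 + 486.215 = 956.026.
Reliability = 956.026 / 1087.11 = 0.879.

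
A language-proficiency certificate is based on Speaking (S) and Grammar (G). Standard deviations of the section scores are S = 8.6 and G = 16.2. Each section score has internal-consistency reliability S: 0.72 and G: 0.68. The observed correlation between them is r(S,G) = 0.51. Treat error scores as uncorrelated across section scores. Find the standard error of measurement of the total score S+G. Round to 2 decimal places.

Var(total) = 336.4 + 142.106 = 478.506.
True-score variance = 231.71 + 142.106 = 373.817, so reliability = 0.7812.
Error variance = 478.506 − 373.817 = 104.69; SEM = √104.69 = 10.23.

10.23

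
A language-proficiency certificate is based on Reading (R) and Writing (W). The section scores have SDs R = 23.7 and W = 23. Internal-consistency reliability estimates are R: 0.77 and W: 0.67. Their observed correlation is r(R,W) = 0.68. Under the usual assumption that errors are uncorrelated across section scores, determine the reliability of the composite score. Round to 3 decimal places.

Var(R+W) = 23.7² + 23² + 2·[23.7·23·0.68] = 1090.69 + 741.336 = 1832.03.
With uncorrelated errors the cross-covariances are all true-score covariance, so they carry over unchanged; only the diagonal terms shrink to ρᵢσᵢ².
True-score variance = [23.7²·0.77 + 23²·0.67] + 741.336 = 786.931 + 741.336 = 1528.27.
Reliability = 1528.27 / 1832.03 = 0.834.

0.834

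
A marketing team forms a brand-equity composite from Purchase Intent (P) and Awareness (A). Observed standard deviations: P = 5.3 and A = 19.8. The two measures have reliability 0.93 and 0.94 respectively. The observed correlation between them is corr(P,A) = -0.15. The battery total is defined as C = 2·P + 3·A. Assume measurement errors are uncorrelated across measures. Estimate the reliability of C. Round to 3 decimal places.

Var(C) = 2²·5.3² + 3²·19.8² + 2·[6·5.3·19.8·(-0.15)] = 3640.72 − 188.892 = 3451.83.
Because errors are independent across components, Cov(Tᵢ,Tⱼ) = Cov(Xᵢ,Xⱼ); the off-diagonal part of the true-score variance is the same as above.
True-score variance = [2²·5.3²·0.93 + 3²·19.8²·0.94] − 188.892 = 3421.15 − 188.892 = 3232.26.
Reliability = 3232.26 / 3451.83 = 0.936.

0.936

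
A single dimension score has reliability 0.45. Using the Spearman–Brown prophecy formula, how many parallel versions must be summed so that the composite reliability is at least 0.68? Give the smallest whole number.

k ≥ ρ*(1−ρ₁)/(ρ₁(1−ρ*)) = 0.68·0.55 / (0.45·0.32) = 2.597.
Smallest integer k = 3.

3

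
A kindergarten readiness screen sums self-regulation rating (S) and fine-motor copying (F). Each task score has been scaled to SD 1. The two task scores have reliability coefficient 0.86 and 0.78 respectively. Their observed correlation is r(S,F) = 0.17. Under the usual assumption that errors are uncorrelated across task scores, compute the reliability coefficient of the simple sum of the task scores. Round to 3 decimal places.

0.846

Var(S+F) = 2 + 2·[0.17] = 2 + 0.34 = 2.34.
Under uncorrelated errors the observed covariances equal the true-score covariances, so only the own-variance terms attenuate.
True-score variance = [0.86 + 0.78] + 0.34 = 1.64 + 0.34 = 1.98.
Reliability = 1.98 / 2.34 = 0.846.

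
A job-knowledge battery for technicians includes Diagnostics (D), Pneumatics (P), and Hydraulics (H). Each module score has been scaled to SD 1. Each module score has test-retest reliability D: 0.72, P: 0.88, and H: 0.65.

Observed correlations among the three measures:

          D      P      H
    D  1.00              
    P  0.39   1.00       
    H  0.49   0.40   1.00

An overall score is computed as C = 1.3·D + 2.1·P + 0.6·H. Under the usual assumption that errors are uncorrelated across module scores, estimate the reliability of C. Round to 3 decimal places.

0.891

Var(C) = 1.3² + 2.1² + 0.6² + 2·[2.73·0.39 + 0.78·0.49 + 1.26·0.40] = 6.46 + 3.9018 = 10.3618.
Because errors are independent across components, Cov(Tᵢ,Tⱼ) = Cov(Xᵢ,Xⱼ); the off-diagonal part of the true-score variance is the same as above.
True-score variance = [1.3²·0.72 + 2.1²·0.88 + 0.6²·0.65] + 3.9018 = 5.3316 + 3.9018 = 9.2334.
Reliability = 9.2334 / 10.3618 = 0.891.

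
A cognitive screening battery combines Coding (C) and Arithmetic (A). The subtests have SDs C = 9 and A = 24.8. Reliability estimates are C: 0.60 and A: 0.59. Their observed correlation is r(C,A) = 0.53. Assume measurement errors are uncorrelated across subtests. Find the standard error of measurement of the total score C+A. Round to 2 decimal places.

Var(total) = 696.04 + 236.592 = 932.632.
True-score variance = 411.474 + 236.592 = 648.066, so reliability = 0.6949.
Error variance = 932.632 − 648.066 = 284.566; SEM = √284.566 = 16.87.

16.87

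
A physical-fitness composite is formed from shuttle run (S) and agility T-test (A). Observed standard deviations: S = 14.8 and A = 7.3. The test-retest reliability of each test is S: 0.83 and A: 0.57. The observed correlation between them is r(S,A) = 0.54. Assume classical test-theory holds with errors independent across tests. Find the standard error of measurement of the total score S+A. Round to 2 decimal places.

Var(total) = 272.33 + 116.683 = 389.013.
True-score variance = 212.178 + 116.683 = 328.862, so reliability = 0.8454.
Error variance = 389.013 − 328.862 = 60.1515; SEM = √60.1515 = 7.76.

7.76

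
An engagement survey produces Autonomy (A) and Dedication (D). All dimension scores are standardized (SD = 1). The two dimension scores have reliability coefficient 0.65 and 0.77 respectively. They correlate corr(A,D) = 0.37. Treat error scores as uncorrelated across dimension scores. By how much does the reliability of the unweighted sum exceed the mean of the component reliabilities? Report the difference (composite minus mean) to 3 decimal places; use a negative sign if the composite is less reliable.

Var(sum) = 2 + 0.74 = 2.74; true-score variance = 1.42 + 0.74 = 2.16; composite reliability = 0.7883.
Mean component reliability = 0.7100.
Difference = 0.7883 − 0.7100 = 0.078.

0.078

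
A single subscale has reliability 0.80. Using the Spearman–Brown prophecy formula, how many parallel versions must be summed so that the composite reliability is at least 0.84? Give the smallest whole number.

2

k ≥ ρ*(1−ρ₁)/(ρ₁(1−ρ*)) = 0.84·0.20 / (0.80·0.16) = 1.312.
Smallest integer k = 2.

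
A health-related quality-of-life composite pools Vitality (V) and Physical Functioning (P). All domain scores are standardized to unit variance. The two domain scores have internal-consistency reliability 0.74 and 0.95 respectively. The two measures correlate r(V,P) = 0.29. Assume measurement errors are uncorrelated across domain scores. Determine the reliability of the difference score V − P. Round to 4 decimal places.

0.7817

Var(V−P) = 1 + 1 − 2·0.29 = 2 − 0.58 = 1.42.
With uncorrelated errors the cross-covariances are all true-score covariance, so they carry over unchanged; only the diagonal terms shrink to ρᵢσᵢ².
True-score variance = [0.74 + 0.95] − 0.58 = 1.69 − 0.58 = 1.11.
Reliability = 1.11 / 1.42 = 0.7817.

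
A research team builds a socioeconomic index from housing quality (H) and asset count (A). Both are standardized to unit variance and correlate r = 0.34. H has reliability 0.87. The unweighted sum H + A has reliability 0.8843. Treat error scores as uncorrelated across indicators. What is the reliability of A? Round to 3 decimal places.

0.820

Var(H+A) = 2 + 2·0.34 = 2.680.
True-score variance = ρ_H + ρ_A + 2·0.34, so 0.8843 = (0.87 + ρ_A + 0.68) / 2.680.
ρ_A = 0.8843·2.680 − 0.87 − 0.68 = 0.820.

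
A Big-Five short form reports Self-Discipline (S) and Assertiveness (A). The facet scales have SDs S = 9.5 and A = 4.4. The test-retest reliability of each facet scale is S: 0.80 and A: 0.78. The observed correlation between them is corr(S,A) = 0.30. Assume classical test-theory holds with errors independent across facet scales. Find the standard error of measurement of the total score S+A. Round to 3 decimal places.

4.723

Var(total) = 109.61 + 25.08 = 134.69.
True-score variance = 87.3008 + 25.08 = 112.381, so reliability = 0.8344.
Error variance = 134.69 − 112.381 = 22.3092; SEM = √22.3092 = 4.723.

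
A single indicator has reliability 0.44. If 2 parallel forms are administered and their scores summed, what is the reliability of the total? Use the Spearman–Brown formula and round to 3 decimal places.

0.611

ρ_k = kρ / (1 + (k−1)ρ) = 2·0.44 / (1 + 1·0.44) = 0.880 / 1.440 = 0.611.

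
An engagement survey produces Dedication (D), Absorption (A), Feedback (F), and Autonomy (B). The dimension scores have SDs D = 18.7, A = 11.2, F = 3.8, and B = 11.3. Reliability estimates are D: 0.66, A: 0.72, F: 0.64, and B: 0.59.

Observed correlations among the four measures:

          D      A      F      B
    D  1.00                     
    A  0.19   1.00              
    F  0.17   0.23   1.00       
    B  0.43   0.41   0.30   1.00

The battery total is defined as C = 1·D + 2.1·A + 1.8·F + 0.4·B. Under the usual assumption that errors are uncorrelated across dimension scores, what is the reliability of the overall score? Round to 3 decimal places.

0.791

Var(C) = 18.7² + 2.1²·11.2² + 1.8²·3.8² + 0.4²·11.3² + 2·[2.1·18.7·11.2·0.19 + 1.8·18.7·3.8·0.17 + 0.4·18.7·11.3·0.43 + 3.78·11.2·3.8·0.23 + 0.84·11.2·11.3·0.41 + 0.72·3.8·11.3·0.30] = 970.096 + 463.04 = 1433.14.
With uncorrelated errors the cross-covariances are all true-score covariance, so they carry over unchanged; only the diagonal terms shrink to ρᵢσᵢ².
True-score variance = [18.7²·0.66 + 2.1²·11.2²·0.72 + 1.8²·3.8²·0.64 + 0.4²·11.3²·0.59] + 463.04 = 671.089 + 463.04 = 1134.13.
Reliability = 1134.13 / 1433.14 = 0.791.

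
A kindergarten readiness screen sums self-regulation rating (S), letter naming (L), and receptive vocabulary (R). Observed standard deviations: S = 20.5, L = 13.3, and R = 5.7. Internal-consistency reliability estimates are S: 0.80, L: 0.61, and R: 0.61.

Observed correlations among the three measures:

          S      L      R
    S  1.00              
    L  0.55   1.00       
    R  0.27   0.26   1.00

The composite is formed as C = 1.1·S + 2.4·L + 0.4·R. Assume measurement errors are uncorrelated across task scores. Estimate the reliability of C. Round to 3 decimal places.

0.790

Var(C) = 1.1²·20.5² + 2.4²·13.3² + 0.4²·5.7² + 2·[2.64·20.5·13.3·0.55 + 0.44·20.5·5.7·0.27 + 0.96·13.3·5.7·0.26] = 1532.59 + 857.384 = 2389.97.
Because errors are independent across components, Cov(Tᵢ,Tⱼ) = Cov(Xᵢ,Xⱼ); the off-diagonal part of the true-score variance is the same as above.
True-score variance = [1.1²·20.5²·0.80 + 2.4²·13.3²·0.61 + 0.4²·5.7²·0.61] + 857.384 = 1031.49 + 857.384 = 1888.88.
Reliability = 1888.88 / 2389.97 = 0.790.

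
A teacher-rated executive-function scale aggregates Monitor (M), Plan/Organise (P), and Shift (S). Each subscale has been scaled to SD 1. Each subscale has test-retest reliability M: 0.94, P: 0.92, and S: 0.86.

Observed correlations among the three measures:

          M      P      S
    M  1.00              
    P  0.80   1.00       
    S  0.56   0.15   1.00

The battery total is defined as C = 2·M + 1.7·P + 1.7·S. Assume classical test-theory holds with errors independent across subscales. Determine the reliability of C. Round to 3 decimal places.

0.956

Var(C) = 2² + 1.7² + 1.7² + 2·[3.4·0.80 + 3.4·0.56 + 2.89·0.15] = 9.78 + 10.115 = 19.895.
Under uncorrelated errors the observed covariances equal the true-score covariances, so only the own-variance terms attenuate.
True-score variance = [2²·0.94 + 1.7²·0.92 + 1.7²·0.86] + 10.115 = 8.9042 + 10.115 = 19.0192.
Reliability = 19.0192 / 19.895 = 0.956.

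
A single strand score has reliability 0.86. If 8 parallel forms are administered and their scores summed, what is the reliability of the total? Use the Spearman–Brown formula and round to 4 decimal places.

ρ_k = kρ / (1 + (k−1)ρ) = 8·0.86 / (1 + 7·0.86) = 6.880 / 7.020 = 0.9801.

0.9801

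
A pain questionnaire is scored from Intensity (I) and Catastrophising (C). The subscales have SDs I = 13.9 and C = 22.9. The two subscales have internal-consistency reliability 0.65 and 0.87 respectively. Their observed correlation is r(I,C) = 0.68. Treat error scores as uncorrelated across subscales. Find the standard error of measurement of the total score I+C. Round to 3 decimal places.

11.653

Var(total) = 717.62 + 432.902 = 1150.52.
True-score variance = 581.823 + 432.902 = 1014.72, so reliability = 0.8820.
Error variance = 1150.52 − 1014.72 = 135.797; SEM = √135.797 = 11.653.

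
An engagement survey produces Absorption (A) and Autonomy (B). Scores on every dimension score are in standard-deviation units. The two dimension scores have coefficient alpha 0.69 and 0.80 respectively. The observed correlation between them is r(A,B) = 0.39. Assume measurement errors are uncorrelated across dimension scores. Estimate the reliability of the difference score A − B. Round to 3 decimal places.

Var(A−B) = 1 + 1 − 2·0.39 = 2 − 0.78 = 1.22.
Because errors are independent across components, Cov(Tᵢ,Tⱼ) = Cov(Xᵢ,Xⱼ); the off-diagonal part of the true-score variance is the same as above.
True-score variance = [0.69 + 0.80] − 0.78 = 1.49 − 0.78 = 0.71.
Reliability = 0.71 / 1.22 = 0.582.

0.582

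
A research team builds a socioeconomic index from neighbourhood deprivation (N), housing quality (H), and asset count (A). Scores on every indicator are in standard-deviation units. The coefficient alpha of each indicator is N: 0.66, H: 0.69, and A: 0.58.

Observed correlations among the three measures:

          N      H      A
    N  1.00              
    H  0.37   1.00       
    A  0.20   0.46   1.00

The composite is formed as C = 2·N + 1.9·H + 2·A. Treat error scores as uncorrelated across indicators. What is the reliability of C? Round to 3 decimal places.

Var(C) = 2² + 1.9² + 2² + 2·[3.8·0.37 + 4·0.20 + 3.8·0.46] = 11.61 + 7.908 = 19.518.
With uncorrelated errors the cross-covariances are all true-score covariance, so they carry over unchanged; only the diagonal terms shrink to ρᵢσᵢ².
True-score variance = [2²·0.66 + 1.9²·0.69 + 2²·0.58] + 7.908 = 7.4509 + 7.908 = 15.3589.
Reliability = 15.3589 / 19.518 = 0.787.

0.787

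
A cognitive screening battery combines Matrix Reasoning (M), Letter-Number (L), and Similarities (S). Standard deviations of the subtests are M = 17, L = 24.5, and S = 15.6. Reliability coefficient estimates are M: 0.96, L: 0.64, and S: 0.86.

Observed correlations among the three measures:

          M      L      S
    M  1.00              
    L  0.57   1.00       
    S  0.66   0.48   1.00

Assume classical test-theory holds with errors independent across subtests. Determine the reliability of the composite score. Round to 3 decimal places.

Var(M+L+S) = 17² + 24.5² + 15.6² + 2·[17·24.5·0.57 + 17·15.6·0.66 + 24.5·15.6·0.48] = 1132.61 + 1191.79 = 2324.4.
Under uncorrelated errors the observed covariances equal the true-score covariances, so only the own-variance terms attenuate.
True-score variance = [17²·0.96 + 24.5²·0.64 + 15.6²·0.86] + 1191.79 = 870.89 + 1191.79 = 2062.68.
Reliability = 2062.68 / 2324.4 = 0.887.

0.887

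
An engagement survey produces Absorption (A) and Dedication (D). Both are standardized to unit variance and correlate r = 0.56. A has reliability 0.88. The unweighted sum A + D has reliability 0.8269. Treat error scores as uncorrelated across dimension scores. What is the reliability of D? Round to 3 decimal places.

0.580

Var(A+D) = 2 + 2·0.56 = 3.120.
True-score variance = ρ_A + ρ_D + 2·0.56, so 0.8269 = (0.88 + ρ_D + 1.12) / 3.120.
ρ_D = 0.8269·3.120 − 0.88 − 1.12 = 0.580.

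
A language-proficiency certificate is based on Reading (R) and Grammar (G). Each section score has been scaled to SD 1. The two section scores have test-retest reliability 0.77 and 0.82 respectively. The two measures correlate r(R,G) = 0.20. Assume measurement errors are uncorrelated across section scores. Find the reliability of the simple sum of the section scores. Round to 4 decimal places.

Var(R+G) = 2 + 2·[0.20] = 2 + 0.4 = 2.4.
Because errors are independent across components, Cov(Tᵢ,Tⱼ) = Cov(Xᵢ,Xⱼ); the off-diagonal part of the true-score variance is the same as above.
True-score variance = [0.77 + 0.82] + 0.4 = 1.59 + 0.4 = 1.99.
Reliability = 1.99 / 2.4 = 0.8292.

0.8292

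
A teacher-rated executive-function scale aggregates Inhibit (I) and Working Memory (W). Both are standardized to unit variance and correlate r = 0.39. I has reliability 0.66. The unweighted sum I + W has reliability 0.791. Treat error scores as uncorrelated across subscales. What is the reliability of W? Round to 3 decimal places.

0.759

Var(I+W) = 2 + 2·0.39 = 2.780.
True-score variance = ρ_I + ρ_W + 2·0.39, so 0.791 = (0.66 + ρ_W + 0.78) / 2.780.
ρ_W = 0.791·2.780 − 0.66 − 0.78 = 0.759.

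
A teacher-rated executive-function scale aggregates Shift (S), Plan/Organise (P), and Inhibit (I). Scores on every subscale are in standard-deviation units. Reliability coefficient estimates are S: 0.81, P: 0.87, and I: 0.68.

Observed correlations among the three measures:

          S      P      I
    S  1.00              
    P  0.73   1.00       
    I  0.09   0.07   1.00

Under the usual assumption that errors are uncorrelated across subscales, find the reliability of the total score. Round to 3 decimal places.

0.866

Var(S+P+I) = 3 + 2·[0.73 + 0.09 + 0.07] = 3 + 1.78 = 4.78.
Under uncorrelated errors the observed covariances equal the true-score covariances, so only the own-variance terms attenuate.
True-score variance = [0.81 + 0.87 + 0.68] + 1.78 = 2.36 + 1.78 = 4.14.
Reliability = 4.14 / 4.78 = 0.866.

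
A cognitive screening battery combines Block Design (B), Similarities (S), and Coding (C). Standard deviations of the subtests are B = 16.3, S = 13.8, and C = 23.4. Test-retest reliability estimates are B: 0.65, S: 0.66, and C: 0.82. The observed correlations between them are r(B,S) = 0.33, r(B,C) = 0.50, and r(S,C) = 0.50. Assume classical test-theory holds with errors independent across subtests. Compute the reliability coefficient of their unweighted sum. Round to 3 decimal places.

0.862

Var(B+S+C) = 16.3² + 13.8² + 23.4² + 2·[16.3·13.8·0.33 + 16.3·23.4·0.50 + 13.8·23.4·0.50] = 1003.69 + 852.8 = 1856.49.
Under uncorrelated errors the observed covariances equal the true-score covariances, so only the own-variance terms attenuate.
True-score variance = [16.3²·0.65 + 13.8²·0.66 + 23.4²·0.82] + 852.8 = 747.388 + 852.8 = 1600.19.
Reliability = 1600.19 / 1856.49 = 0.862.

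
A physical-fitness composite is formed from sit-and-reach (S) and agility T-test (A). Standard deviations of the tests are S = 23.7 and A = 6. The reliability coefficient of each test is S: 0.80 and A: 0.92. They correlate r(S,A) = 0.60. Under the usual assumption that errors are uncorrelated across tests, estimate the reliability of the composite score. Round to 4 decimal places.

0.8500

Var(S+A) = 23.7² + 6² + 2·[23.7·6·0.60] = 597.69 + 170.64 = 768.33.
Under uncorrelated errors the observed covariances equal the true-score covariances, so only the own-variance terms attenuate.
True-score variance = [23.7²·0.80 + 6²·0.92] + 170.64 = 482.472 + 170.64 = 653.112.
Reliability = 653.112 / 768.33 = 0.8500.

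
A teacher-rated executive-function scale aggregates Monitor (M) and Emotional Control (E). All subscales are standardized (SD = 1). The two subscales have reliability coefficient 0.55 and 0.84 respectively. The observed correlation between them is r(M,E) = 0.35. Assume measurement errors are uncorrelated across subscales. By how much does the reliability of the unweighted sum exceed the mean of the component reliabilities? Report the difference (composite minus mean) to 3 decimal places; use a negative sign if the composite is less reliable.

0.079

Var(sum) = 2 + 0.7 = 2.7; true-score variance = 1.39 + 0.7 = 2.09; composite reliability = 0.7741.
Mean component reliability = 0.6950.
Difference = 0.7741 − 0.6950 = 0.079.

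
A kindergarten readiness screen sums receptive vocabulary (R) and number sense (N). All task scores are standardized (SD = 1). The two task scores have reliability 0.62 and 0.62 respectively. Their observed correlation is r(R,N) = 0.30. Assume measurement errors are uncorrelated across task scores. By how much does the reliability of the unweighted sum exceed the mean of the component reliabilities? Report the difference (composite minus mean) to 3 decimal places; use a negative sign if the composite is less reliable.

0.088

Var(sum) = 2 + 0.6 = 2.6; true-score variance = 1.24 + 0.6 = 1.84; composite reliability = 0.7077.
Mean component reliability = 0.6200.
Difference = 0.7077 − 0.6200 = 0.088.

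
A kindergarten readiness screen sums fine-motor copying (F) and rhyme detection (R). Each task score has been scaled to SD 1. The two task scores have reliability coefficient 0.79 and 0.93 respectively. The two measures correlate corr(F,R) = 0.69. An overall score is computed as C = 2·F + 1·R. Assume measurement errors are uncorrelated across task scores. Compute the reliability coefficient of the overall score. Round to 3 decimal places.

0.883

Var(C) = 2² + 1 + 2·[2·0.69] = 5 + 2.76 = 7.76.
Because errors are independent across components, Cov(Tᵢ,Tⱼ) = Cov(Xᵢ,Xⱼ); the off-diagonal part of the true-score variance is the same as above.
True-score variance = [2²·0.79 + 0.93] + 2.76 = 4.09 + 2.76 = 6.85.
Reliability = 6.85 / 7.76 = 0.883.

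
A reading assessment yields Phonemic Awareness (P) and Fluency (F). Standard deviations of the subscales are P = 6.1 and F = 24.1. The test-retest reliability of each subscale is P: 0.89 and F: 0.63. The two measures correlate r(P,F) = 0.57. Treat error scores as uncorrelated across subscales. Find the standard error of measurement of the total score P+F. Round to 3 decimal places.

14.798

Var(total) = 618.02 + 167.591 = 785.611.
True-score variance = 399.027 + 167.591 = 566.619, so reliability = 0.7212.
Error variance = 785.611 − 566.619 = 218.993; SEM = √218.993 = 14.798.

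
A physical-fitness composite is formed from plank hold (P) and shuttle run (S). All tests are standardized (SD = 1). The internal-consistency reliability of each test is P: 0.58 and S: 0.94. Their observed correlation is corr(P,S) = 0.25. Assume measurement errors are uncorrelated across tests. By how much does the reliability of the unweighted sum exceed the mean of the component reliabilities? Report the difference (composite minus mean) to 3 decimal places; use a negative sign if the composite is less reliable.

Var(sum) = 2 + 0.5 = 2.5; true-score variance = 1.52 + 0.5 = 2.02; composite reliability = 0.8080.
Mean component reliability = 0.7600.
Difference = 0.8080 − 0.7600 = 0.048.

0.048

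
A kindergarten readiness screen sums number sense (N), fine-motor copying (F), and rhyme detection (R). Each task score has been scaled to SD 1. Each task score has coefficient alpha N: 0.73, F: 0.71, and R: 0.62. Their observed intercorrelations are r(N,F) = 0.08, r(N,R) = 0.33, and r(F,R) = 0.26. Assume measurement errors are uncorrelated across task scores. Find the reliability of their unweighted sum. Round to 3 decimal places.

0.783

Var(N+F+R) = 3 + 2·[0.08 + 0.33 + 0.26] = 3 + 1.34 = 4.34.
Because errors are independent across components, Cov(Tᵢ,Tⱼ) = Cov(Xᵢ,Xⱼ); the off-diagonal part of the true-score variance is the same as above.
True-score variance = [0.73 + 0.71 + 0.62] + 1.34 = 2.06 + 1.34 = 3.4.
Reliability = 3.4 / 4.34 = 0.783.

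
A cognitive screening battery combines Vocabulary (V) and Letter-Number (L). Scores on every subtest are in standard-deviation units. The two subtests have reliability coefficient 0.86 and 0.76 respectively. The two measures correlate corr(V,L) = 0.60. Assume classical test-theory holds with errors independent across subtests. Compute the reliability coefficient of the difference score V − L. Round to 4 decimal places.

Var(V−L) = 1 + 1 − 2·0.60 = 2 − 1.2 = 0.8.
Under uncorrelated errors the observed covariances equal the true-score covariances, so only the own-variance terms attenuate.
True-score variance = [0.86 + 0.76] − 1.2 = 1.62 − 1.2 = 0.42.
Reliability = 0.42 / 0.8 = 0.5250.

0.5250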